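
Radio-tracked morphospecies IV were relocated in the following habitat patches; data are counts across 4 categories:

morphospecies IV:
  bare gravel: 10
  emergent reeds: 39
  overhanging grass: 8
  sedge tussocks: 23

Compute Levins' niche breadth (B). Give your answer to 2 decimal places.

Proportions for morphospecies IV (n=80): 10/80=0.1250, 39/80=0.4875, 8/80=0.1000, 23/80=0.2875
Σpᵢ² = 0.1250² + 0.4875² + 0.1000² + 0.2875² = 0.015625 + 0.237656 + 0.010000 + 0.082656 = 0.345937
B = 1 / 0.345937 = 2.8907

2.89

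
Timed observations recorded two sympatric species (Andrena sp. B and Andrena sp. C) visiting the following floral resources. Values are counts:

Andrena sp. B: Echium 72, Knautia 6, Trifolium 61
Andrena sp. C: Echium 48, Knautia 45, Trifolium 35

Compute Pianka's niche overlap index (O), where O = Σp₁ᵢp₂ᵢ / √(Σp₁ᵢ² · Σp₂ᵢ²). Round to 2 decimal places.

Proportions for Andrena sp. B (n=139): 72/139=0.5180, 6/139=0.0432, 61/139=0.4388
Proportions for Andrena sp. C (n=128): 48/128=0.3750, 45/128=0.3516, 35/128=0.2734
Σ p₁ᵢp₂ᵢ = 0.194250 + 0.015189 + 0.119968 = 0.329407
Σp_1ᵢ² = 0.5180² + 0.0432² + 0.4388² = 0.268324 + 0.001866 + 0.192545 = 0.462735
Σp_2ᵢ² = 0.3750² + 0.3516² + 0.2734² = 0.140625 + 0.123623 + 0.074748 = 0.338996
O = 0.329407 / √(0.462735 × 0.338996) = 0.329407 / 0.3960623 = 0.8317

0.83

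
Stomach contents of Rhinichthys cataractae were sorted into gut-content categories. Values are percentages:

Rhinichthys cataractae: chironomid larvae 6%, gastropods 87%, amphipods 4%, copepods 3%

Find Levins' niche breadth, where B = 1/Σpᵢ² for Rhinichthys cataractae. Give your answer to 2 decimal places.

Convert percentages to proportions (divide by 100).
Σpᵢ² = 0.06² + 0.87² + 0.04² + 0.03² = 0.0036 + 0.7569 + 0.0016 + 0.0009 = 0.7630
B = 1 / 0.7630 = 1.3106

1.31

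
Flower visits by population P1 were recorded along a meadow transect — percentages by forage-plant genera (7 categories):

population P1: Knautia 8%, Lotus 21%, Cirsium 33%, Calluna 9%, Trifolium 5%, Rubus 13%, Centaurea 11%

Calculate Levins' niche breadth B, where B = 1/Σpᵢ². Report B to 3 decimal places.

Convert percentages to proportions (divide by 100).
Σpᵢ² = 0.08² + 0.21² + 0.33² + 0.09² + 0.05² + 0.13² + 0.11² = 0.0064 + 0.0441 + 0.1089 + 0.0081 + 0.0025 + 0.0169 + 0.0121 = 0.1990
B = 1 / 0.1990 = 5.02513

5.025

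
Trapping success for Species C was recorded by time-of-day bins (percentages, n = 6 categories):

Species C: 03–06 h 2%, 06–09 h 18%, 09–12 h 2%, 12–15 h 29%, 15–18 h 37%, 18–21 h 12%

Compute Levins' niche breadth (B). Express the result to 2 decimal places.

Convert percentages to proportions (divide by 100).
Σpᵢ² = 0.02² + 0.18² + 0.02² + 0.29² + 0.37² + 0.12² = 0.0004 + 0.0324 + 0.0004 + 0.0841 + 0.1369 + 0.0144 = 0.2686
B = 1 / 0.2686 = 3.7230

3.72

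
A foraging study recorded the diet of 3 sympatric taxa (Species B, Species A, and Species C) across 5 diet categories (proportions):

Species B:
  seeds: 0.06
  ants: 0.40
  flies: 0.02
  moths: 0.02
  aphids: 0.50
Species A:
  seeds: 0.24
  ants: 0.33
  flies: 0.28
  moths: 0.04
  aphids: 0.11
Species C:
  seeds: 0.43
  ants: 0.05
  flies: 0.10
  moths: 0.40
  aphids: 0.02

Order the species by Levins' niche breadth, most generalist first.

Species A > Species C > Species B

Σp_Bᵢ² = 0.06² + 0.40² + 0.02² + 0.02² + 0.50² = 0.0036 + 0.1600 + 0.0004 + 0.0004 + 0.2500 = 0.4144
B_B = 1 / 0.4144 = 2.4131
Σp_Aᵢ² = 0.24² + 0.33² + 0.28² + 0.04² + 0.11² = 0.0576 + 0.1089 + 0.0784 + 0.0016 + 0.0121 = 0.2586
B_A = 1 / 0.2586 = 3.8670
Σp_Cᵢ² = 0.43² + 0.05² + 0.10² + 0.40² + 0.02² = 0.1849 + 0.0025 + 0.0100 + 0.1600 + 0.0004 = 0.3578
B_C = 1 / 0.3578 = 2.7949
Ranking by B (broadest → narrowest): Species A (3.87) > Species C (2.79) > Species B (2.41)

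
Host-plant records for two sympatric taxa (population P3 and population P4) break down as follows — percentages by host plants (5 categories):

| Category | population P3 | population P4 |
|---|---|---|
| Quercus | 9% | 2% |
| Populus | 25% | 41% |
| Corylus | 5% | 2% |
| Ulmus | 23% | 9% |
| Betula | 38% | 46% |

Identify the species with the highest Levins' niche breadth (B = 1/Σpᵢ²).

population P3

Convert percentages to proportions (divide by 100).
Σp_P3ᵢ² = 0.09² + 0.25² + 0.05² + 0.23² + 0.38² = 0.0081 + 0.0625 + 0.0025 + 0.0529 + 0.1444 = 0.2704
B_P3 = 1 / 0.2704 = 3.6982
Σp_P4ᵢ² = 0.02² + 0.41² + 0.02² + 0.09² + 0.46² = 0.0004 + 0.1681 + 0.0004 + 0.0081 + 0.2116 = 0.3886
B_P4 = 1 / 0.3886 = 2.5733
Highest B → broadest niche (most generalist): population P3 (B = 3.70).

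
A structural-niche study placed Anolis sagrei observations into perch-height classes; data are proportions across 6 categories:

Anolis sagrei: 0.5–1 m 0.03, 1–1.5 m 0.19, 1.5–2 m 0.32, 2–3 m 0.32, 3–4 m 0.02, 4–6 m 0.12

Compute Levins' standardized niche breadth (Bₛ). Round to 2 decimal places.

Σpᵢ² = 0.03² + 0.19² + 0.32² + 0.32² + 0.02² + 0.12² = 0.0009 + 0.0361 + 0.1024 + 0.1024 + 0.0004 + 0.0144 = 0.2566
B = 1 / 0.2566 = 3.8971
Bₛ = (B − 1)/(n − 1) = (3.8971 − 1)/(6 − 1) = 2.8971/5 = 0.5794

0.58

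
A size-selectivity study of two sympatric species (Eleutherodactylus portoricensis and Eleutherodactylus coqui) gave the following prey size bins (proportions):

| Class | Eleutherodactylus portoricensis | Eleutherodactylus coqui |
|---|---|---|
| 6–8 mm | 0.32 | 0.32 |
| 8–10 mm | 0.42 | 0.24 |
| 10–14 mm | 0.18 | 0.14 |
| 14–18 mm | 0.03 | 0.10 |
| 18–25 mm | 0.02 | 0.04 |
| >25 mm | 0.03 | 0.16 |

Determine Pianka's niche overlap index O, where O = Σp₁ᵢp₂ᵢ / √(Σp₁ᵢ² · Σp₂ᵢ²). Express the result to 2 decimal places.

0.91

Σ p₁ᵢp₂ᵢ = 0.1024 + 0.1008 + 0.0252 + 0.0030 + 0.0008 + 0.0048 = 0.2370
Σp_1ᵢ² = 0.32² + 0.42² + 0.18² + 0.03² + 0.02² + 0.03² = 0.1024 + 0.1764 + 0.0324 + 0.0009 + 0.0004 + 0.0009 = 0.3134
Σp_2ᵢ² = 0.32² + 0.24² + 0.14² + 0.10² + 0.04² + 0.16² = 0.1024 + 0.0576 + 0.0196 + 0.0100 + 0.0016 + 0.0256 = 0.2168
O = 0.2370 / √(0.3134 × 0.2168) = 0.2370 / 0.26066 = 0.9092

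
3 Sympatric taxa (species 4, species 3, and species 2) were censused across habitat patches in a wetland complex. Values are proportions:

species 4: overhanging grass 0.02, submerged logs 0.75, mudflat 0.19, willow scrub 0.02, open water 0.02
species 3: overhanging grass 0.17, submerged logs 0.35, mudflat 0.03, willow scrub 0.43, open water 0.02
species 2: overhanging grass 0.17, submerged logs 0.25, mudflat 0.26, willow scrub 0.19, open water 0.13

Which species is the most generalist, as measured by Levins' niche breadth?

species 2

Σp_4ᵢ² = 0.02² + 0.75² + 0.19² + 0.02² + 0.02² = 0.0004 + 0.5625 + 0.0361 + 0.0004 + 0.0004 = 0.5998
B_4 = 1 / 0.5998 = 1.6672
Σp_3ᵢ² = 0.17² + 0.35² + 0.03² + 0.43² + 0.02² = 0.0289 + 0.1225 + 0.0009 + 0.1849 + 0.0004 = 0.3376
B_3 = 1 / 0.3376 = 2.9621
Σp_2ᵢ² = 0.17² + 0.25² + 0.26² + 0.19² + 0.13² = 0.0289 + 0.0625 + 0.0676 + 0.0361 + 0.0169 = 0.2120
B_2 = 1 / 0.2120 = 4.7170
Highest B → broadest niche (most generalist): species 2 (B = 4.72).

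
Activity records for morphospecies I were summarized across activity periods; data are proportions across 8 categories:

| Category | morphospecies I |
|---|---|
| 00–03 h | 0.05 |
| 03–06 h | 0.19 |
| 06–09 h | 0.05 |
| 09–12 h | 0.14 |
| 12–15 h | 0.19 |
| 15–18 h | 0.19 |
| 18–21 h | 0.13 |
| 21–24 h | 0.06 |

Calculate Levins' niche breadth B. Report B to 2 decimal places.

Σpᵢ² = 0.05² + 0.19² + 0.05² + 0.14² + 0.19² + 0.19² + 0.13² + 0.06² = 0.0025 + 0.0361 + 0.0025 + 0.0196 + 0.0361 + 0.0361 + 0.0169 + 0.0036 = 0.1534
B = 1 / 0.1534 = 6.5189

6.52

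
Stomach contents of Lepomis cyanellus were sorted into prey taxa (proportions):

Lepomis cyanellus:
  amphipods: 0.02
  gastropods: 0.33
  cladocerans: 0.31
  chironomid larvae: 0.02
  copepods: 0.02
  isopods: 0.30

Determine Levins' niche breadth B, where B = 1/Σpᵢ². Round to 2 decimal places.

Σpᵢ² = 0.02² + 0.33² + 0.31² + 0.02² + 0.02² + 0.30² = 0.0004 + 0.1089 + 0.0961 + 0.0004 + 0.0004 + 0.0900 = 0.2962
B = 1 / 0.2962 = 3.3761

3.38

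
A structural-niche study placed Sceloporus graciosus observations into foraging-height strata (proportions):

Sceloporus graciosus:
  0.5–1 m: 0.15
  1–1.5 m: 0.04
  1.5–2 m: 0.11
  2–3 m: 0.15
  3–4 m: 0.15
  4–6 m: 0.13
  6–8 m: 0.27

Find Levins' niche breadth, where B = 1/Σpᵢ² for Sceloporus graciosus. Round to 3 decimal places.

5.848

Σpᵢ² = 0.15² + 0.04² + 0.11² + 0.15² + 0.15² + 0.13² + 0.27² = 0.0225 + 0.0016 + 0.0121 + 0.0225 + 0.0225 + 0.0169 + 0.0729 = 0.1710
B = 1 / 0.1710 = 5.84795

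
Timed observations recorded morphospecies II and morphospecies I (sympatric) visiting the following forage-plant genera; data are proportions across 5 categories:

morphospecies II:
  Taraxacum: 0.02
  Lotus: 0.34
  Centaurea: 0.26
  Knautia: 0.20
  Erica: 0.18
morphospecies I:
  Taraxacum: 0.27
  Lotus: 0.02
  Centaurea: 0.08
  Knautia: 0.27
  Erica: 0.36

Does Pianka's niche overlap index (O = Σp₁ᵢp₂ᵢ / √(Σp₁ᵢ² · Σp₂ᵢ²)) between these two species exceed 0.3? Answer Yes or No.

Yes

Σ p₁ᵢp₂ᵢ = 0.0054 + 0.0068 + 0.0208 + 0.0540 + 0.0648 = 0.1518
Σp_1ᵢ² = 0.02² + 0.34² + 0.26² + 0.20² + 0.18² = 0.0004 + 0.1156 + 0.0676 + 0.0400 + 0.0324 = 0.2560
Σp_2ᵢ² = 0.27² + 0.02² + 0.08² + 0.27² + 0.36² = 0.0729 + 0.0004 + 0.0064 + 0.0729 + 0.1296 = 0.2822
O = 0.1518 / √(0.2560 × 0.2822) = 0.1518 / 0.26878 = 0.5648
O = 0.5648 > 0.3 → Yes.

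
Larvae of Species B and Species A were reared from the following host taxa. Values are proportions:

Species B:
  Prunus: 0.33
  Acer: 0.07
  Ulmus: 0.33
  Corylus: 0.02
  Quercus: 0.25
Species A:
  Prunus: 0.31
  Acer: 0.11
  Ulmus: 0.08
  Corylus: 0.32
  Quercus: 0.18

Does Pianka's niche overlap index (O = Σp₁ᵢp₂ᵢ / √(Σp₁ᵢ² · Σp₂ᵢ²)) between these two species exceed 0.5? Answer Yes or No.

Σ p₁ᵢp₂ᵢ = 0.1023 + 0.0077 + 0.0264 + 0.0064 + 0.0450 = 0.1878
Σp_1ᵢ² = 0.33² + 0.07² + 0.33² + 0.02² + 0.25² = 0.1089 + 0.0049 + 0.1089 + 0.0004 + 0.0625 = 0.2856
Σp_2ᵢ² = 0.31² + 0.11² + 0.08² + 0.32² + 0.18² = 0.0961 + 0.0121 + 0.0064 + 0.1024 + 0.0324 = 0.2494
O = 0.1878 / √(0.2856 × 0.2494) = 0.1878 / 0.26689 = 0.7037
O = 0.7037 > 0.5 → Yes.

Yes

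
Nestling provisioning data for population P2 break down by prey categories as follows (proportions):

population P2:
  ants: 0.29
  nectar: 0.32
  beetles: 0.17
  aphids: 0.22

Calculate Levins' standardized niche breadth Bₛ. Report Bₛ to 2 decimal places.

0.93

Σpᵢ² = 0.29² + 0.32² + 0.17² + 0.22² = 0.0841 + 0.1024 + 0.0289 + 0.0484 = 0.2638
B = 1 / 0.2638 = 3.7908
Bₛ = (B − 1)/(n − 1) = (3.7908 − 1)/(4 − 1) = 2.7908/3 = 0.9303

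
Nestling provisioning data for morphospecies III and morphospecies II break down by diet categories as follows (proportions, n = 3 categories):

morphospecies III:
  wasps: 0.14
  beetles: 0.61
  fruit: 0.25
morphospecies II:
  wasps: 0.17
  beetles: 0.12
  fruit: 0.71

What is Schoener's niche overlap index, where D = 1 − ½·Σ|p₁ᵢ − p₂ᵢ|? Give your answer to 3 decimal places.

0.510

Σ|p₁ᵢ − p₂ᵢ| = 0.03 + 0.49 + 0.46 = 0.98
D = 1 − ½ × 0.98 = 1 − 0.490 = 0.51000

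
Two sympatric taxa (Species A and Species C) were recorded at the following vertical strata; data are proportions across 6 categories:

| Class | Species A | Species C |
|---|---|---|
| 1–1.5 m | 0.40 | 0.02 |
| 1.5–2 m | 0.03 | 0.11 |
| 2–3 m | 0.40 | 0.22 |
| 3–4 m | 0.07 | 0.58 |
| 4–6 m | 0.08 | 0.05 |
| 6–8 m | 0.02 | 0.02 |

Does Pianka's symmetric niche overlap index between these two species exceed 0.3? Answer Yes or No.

Σ p₁ᵢp₂ᵢ = 0.0080 + 0.0033 + 0.0880 + 0.0406 + 0.0040 + 0.0004 = 0.1443
Σp_1ᵢ² = 0.40² + 0.03² + 0.40² + 0.07² + 0.08² + 0.02² = 0.1600 + 0.0009 + 0.1600 + 0.0049 + 0.0064 + 0.0004 = 0.3326
Σp_2ᵢ² = 0.02² + 0.11² + 0.22² + 0.58² + 0.05² + 0.02² = 0.0004 + 0.0121 + 0.0484 + 0.3364 + 0.0025 + 0.0004 = 0.4002
O = 0.1443 / √(0.3326 × 0.4002) = 0.1443 / 0.36484 = 0.3955
O = 0.3955 > 0.3 → Yes.

Yes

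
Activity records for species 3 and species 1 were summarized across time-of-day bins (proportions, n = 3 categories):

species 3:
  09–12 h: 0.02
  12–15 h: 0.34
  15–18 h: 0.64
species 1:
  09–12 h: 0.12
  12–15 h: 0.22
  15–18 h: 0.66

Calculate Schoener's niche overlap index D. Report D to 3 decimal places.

0.880

Σ|p₁ᵢ − p₂ᵢ| = 0.10 + 0.12 + 0.02 = 0.24
D = 1 − ½ × 0.24 = 1 − 0.120 = 0.88000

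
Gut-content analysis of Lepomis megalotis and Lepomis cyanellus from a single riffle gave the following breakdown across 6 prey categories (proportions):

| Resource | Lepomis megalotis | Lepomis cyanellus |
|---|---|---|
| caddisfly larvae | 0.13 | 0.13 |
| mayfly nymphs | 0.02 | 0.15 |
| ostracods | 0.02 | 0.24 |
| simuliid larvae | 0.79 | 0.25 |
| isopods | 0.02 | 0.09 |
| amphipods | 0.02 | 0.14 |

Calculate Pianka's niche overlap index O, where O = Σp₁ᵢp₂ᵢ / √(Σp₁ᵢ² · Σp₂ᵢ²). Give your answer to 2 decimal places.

Σ p₁ᵢp₂ᵢ = 0.0169 + 0.0030 + 0.0048 + 0.1975 + 0.0018 + 0.0028 = 0.2268
Σp_1ᵢ² = 0.13² + 0.02² + 0.02² + 0.79² + 0.02² + 0.02² = 0.0169 + 0.0004 + 0.0004 + 0.6241 + 0.0004 + 0.0004 = 0.6426
Σp_2ᵢ² = 0.13² + 0.15² + 0.24² + 0.25² + 0.09² + 0.14² = 0.0169 + 0.0225 + 0.0576 + 0.0625 + 0.0081 + 0.0196 = 0.1872
O = 0.2268 / √(0.6426 × 0.1872) = 0.2268 / 0.34684 = 0.6539

0.65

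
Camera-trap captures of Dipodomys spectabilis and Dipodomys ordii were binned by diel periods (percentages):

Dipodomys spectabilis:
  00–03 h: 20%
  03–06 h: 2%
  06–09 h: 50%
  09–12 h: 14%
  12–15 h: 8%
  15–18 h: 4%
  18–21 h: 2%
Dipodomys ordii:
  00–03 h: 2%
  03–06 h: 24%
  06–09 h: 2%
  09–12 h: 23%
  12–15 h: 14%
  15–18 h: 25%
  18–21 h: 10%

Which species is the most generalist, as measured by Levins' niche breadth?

Dipodomys ordii

Convert percentages to proportions (divide by 100).
Σp_specᵢ² = 0.20² + 0.02² + 0.50² + 0.14² + 0.08² + 0.04² + 0.02² = 0.0400 + 0.0004 + 0.2500 + 0.0196 + 0.0064 + 0.0016 + 0.0004 = 0.3184
B_spec = 1 / 0.3184 = 3.1407
Σp_ordiᵢ² = 0.02² + 0.24² + 0.02² + 0.23² + 0.14² + 0.25² + 0.10² = 0.0004 + 0.0576 + 0.0004 + 0.0529 + 0.0196 + 0.0625 + 0.0100 = 0.2034
B_ordi = 1 / 0.2034 = 4.9164
Highest B → broadest niche (most generalist): Dipodomys ordii (B = 4.92).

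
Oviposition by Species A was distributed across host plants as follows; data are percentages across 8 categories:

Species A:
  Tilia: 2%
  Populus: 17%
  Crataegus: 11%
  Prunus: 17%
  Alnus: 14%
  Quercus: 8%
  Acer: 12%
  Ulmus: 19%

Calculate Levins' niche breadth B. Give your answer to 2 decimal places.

Convert percentages to proportions (divide by 100).
Σpᵢ² = 0.02² + 0.17² + 0.11² + 0.17² + 0.14² + 0.08² + 0.12² + 0.19² = 0.0004 + 0.0289 + 0.0121 + 0.0289 + 0.0196 + 0.0064 + 0.0144 + 0.0361 = 0.1468
B = 1 / 0.1468 = 6.8120

6.81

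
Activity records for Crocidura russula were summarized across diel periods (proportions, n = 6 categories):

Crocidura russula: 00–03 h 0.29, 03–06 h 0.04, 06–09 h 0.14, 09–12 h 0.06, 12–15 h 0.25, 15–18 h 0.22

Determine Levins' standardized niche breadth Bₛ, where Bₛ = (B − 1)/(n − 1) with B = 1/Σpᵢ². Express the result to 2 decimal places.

0.71

Σpᵢ² = 0.29² + 0.04² + 0.14² + 0.06² + 0.25² + 0.22² = 0.0841 + 0.0016 + 0.0196 + 0.0036 + 0.0625 + 0.0484 = 0.2198
B = 1 / 0.2198 = 4.5496
Bₛ = (B − 1)/(n − 1) = (4.5496 − 1)/(6 − 1) = 3.5496/5 = 0.7099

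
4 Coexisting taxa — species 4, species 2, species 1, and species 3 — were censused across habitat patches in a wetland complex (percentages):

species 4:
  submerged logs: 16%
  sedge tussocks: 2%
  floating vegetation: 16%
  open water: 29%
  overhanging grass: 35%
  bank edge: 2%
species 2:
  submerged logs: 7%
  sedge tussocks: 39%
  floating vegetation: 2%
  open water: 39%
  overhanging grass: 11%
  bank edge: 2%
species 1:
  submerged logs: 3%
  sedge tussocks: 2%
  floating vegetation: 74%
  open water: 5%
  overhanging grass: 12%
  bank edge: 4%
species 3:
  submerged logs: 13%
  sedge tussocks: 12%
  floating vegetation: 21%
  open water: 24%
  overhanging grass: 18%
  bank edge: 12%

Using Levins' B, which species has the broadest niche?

Convert percentages to proportions (divide by 100).
Σp_4ᵢ² = 0.16² + 0.02² + 0.16² + 0.29² + 0.35² + 0.02² = 0.0256 + 0.0004 + 0.0256 + 0.0841 + 0.1225 + 0.0004 = 0.2586
B_4 = 1 / 0.2586 = 3.8670
Σp_2ᵢ² = 0.07² + 0.39² + 0.02² + 0.39² + 0.11² + 0.02² = 0.0049 + 0.1521 + 0.0004 + 0.1521 + 0.0121 + 0.0004 = 0.3220
B_2 = 1 / 0.3220 = 3.1056
Σp_1ᵢ² = 0.03² + 0.02² + 0.74² + 0.05² + 0.12² + 0.04² = 0.0009 + 0.0004 + 0.5476 + 0.0025 + 0.0144 + 0.0016 = 0.5674
B_1 = 1 / 0.5674 = 1.7624
Σp_3ᵢ² = 0.13² + 0.12² + 0.21² + 0.24² + 0.18² + 0.12² = 0.0169 + 0.0144 + 0.0441 + 0.0576 + 0.0324 + 0.0144 = 0.1798
B_3 = 1 / 0.1798 = 5.5617
Highest B → broadest niche (most generalist): species 3 (B = 5.56).

species 3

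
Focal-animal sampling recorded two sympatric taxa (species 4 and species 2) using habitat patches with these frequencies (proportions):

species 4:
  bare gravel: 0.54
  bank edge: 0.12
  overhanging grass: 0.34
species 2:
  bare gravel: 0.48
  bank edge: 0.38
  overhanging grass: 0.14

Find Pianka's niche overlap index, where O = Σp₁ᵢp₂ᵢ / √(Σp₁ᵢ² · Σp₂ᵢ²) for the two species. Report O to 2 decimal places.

0.86

Σ p₁ᵢp₂ᵢ = 0.2592 + 0.0456 + 0.0476 = 0.3524
Σp_1ᵢ² = 0.54² + 0.12² + 0.34² = 0.2916 + 0.0144 + 0.1156 = 0.4216
Σp_2ᵢ² = 0.48² + 0.38² + 0.14² = 0.2304 + 0.1444 + 0.0196 = 0.3944
O = 0.3524 / √(0.4216 × 0.3944) = 0.3524 / 0.40777 = 0.8642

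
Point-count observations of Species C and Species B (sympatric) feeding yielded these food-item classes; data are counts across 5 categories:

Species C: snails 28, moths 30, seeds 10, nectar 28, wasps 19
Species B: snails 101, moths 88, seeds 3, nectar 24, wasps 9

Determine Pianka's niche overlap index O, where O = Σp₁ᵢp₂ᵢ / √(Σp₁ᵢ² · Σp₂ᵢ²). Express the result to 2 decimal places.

0.86

Proportions for Species C (n=115): 28/115=0.2435, 30/115=0.2609, 10/115=0.0870, 28/115=0.2435, 19/115=0.1652
Proportions for Species B (n=225): 101/225=0.4489, 88/225=0.3911, 3/225=0.0133, 24/225=0.1067, 9/225=0.0400
Σ p₁ᵢp₂ᵢ = 0.109307 + 0.102038 + 0.001157 + 0.025981 + 0.006608 = 0.245091
Σp_1ᵢ² = 0.2435² + 0.2609² + 0.0870² + 0.2435² + 0.1652² = 0.059292 + 0.068069 + 0.007569 + 0.059292 + 0.027291 = 0.221513
Σp_2ᵢ² = 0.4489² + 0.3911² + 0.0133² + 0.1067² + 0.0400² = 0.201511 + 0.152959 + 0.000177 + 0.011385 + 0.001600 = 0.367632
O = 0.245091 / √(0.221513 × 0.367632) = 0.245091 / 0.2853687 = 0.8589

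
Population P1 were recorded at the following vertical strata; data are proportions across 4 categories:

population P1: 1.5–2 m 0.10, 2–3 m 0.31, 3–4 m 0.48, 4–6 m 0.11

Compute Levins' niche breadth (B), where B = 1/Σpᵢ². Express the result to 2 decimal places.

Σpᵢ² = 0.10² + 0.31² + 0.48² + 0.11² = 0.0100 + 0.0961 + 0.2304 + 0.0121 = 0.3486
B = 1 / 0.3486 = 2.8686

2.87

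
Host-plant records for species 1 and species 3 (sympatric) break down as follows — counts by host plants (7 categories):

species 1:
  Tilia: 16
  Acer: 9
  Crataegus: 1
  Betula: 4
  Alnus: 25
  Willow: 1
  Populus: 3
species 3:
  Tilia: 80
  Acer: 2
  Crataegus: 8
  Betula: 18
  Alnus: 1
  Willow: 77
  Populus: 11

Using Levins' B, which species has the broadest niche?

Proportions for species 1 (n=59): 16/59=0.2712, 9/59=0.1525, 1/59=0.0169, 4/59=0.0678, 25/59=0.4237, 1/59=0.0169, 3/59=0.0508
Proportions for species 3 (n=197): 80/197=0.4061, 2/197=0.0102, 8/197=0.0406, 18/197=0.0914, 1/197=0.0051, 77/197=0.3909, 11/197=0.0558
Σp_1ᵢ² = 0.2712² + 0.1525² + 0.0169² + 0.0678² + 0.4237² + 0.0169² + 0.0508² = 0.073549 + 0.023256 + 0.000286 + 0.004597 + 0.179522 + 0.000286 + 0.002581 = 0.284077
B_1 = 1 / 0.284077 = 3.5202
Σp_3ᵢ² = 0.4061² + 0.0102² + 0.0406² + 0.0914² + 0.0051² + 0.3909² + 0.0558² = 0.164917 + 0.000104 + 0.001648 + 0.008354 + 0.000026 + 0.152803 + 0.003114 = 0.330966
B_3 = 1 / 0.330966 = 3.0215
Highest B → broadest niche (most generalist): species 1 (B = 3.52).

species 1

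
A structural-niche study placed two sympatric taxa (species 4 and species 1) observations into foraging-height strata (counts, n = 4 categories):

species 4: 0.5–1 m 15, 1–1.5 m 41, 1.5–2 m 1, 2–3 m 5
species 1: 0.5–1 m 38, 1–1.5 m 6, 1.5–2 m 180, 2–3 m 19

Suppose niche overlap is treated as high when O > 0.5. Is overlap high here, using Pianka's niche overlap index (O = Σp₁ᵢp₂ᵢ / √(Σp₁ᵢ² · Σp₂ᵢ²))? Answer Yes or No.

Proportions for species 4 (n=62): 15/62=0.2419, 41/62=0.6613, 1/62=0.0161, 5/62=0.0806
Proportions for species 1 (n=243): 38/243=0.1564, 6/243=0.0247, 180/243=0.7407, 19/243=0.0782
Σ p₁ᵢp₂ᵢ = 0.037833 + 0.016334 + 0.011925 + 0.006303 = 0.072395
Σp_1ᵢ² = 0.2419² + 0.6613² + 0.0161² + 0.0806² = 0.058516 + 0.437318 + 0.000259 + 0.006496 = 0.502589
Σp_2ᵢ² = 0.1564² + 0.0247² + 0.7407² + 0.0782² = 0.024461 + 0.000610 + 0.548636 + 0.006115 = 0.579822
O = 0.072395 / √(0.502589 × 0.579822) = 0.072395 / 0.5398260 = 0.1341
O = 0.1341 < 0.5 → No.

No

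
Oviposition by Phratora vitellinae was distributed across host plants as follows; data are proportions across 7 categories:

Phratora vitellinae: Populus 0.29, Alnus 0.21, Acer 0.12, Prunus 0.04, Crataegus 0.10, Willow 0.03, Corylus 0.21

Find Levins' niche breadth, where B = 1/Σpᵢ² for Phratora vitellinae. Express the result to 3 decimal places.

5.020

Σpᵢ² = 0.29² + 0.21² + 0.12² + 0.04² + 0.10² + 0.03² + 0.21² = 0.0841 + 0.0441 + 0.0144 + 0.0016 + 0.0100 + 0.0009 + 0.0441 = 0.1992
B = 1 / 0.1992 = 5.02008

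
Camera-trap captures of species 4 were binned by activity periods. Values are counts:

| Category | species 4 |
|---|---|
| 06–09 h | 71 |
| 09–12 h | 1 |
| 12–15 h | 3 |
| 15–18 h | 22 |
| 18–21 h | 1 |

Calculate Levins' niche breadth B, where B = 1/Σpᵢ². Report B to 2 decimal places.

Proportions for species 4 (n=98): 71/98=0.7245, 1/98=0.0102, 3/98=0.0306, 22/98=0.2245, 1/98=0.0102
Σpᵢ² = 0.7245² + 0.0102² + 0.0306² + 0.2245² + 0.0102² = 0.524900 + 0.000104 + 0.000936 + 0.050400 + 0.000104 = 0.576444
B = 1 / 0.576444 = 1.7348

1.73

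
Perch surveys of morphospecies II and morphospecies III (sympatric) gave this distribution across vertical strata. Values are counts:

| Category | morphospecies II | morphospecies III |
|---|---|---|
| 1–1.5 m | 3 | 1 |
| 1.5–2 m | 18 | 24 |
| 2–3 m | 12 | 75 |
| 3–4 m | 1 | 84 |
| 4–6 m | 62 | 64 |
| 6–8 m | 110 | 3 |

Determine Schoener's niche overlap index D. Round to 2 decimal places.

0.42

Proportions for morphospecies II (n=206): 3/206=0.0146, 18/206=0.0874, 12/206=0.0583, 1/206=0.0049, 62/206=0.3010, 110/206=0.5340
Proportions for morphospecies III (n=251): 1/251=0.0040, 24/251=0.0956, 75/251=0.2988, 84/251=0.3347, 64/251=0.2550, 3/251=0.0120
Σ|p₁ᵢ − p₂ᵢ| = 0.0106 + 0.0082 + 0.2405 + 0.3298 + 0.0460 + 0.5220 = 1.1571
D = 1 − ½ × 1.1571 = 1 − 0.57855 = 0.42145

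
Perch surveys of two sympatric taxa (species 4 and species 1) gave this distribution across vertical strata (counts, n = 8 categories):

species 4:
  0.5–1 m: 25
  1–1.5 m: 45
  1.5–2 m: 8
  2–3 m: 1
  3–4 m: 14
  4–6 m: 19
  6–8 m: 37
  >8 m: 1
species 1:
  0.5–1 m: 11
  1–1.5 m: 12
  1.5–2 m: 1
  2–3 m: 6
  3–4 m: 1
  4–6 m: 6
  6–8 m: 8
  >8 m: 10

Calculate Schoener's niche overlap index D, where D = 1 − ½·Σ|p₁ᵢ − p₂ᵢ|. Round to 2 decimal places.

Proportions for species 4 (n=150): 25/150=0.1667, 45/150=0.3000, 8/150=0.0533, 1/150=0.0067, 14/150=0.0933, 19/150=0.1267, 37/150=0.2467, 1/150=0.0067
Proportions for species 1 (n=55): 11/55=0.2000, 12/55=0.2182, 1/55=0.0182, 6/55=0.1091, 1/55=0.0182, 6/55=0.1091, 8/55=0.1455, 10/55=0.1818
Σ|p₁ᵢ − p₂ᵢ| = 0.0333 + 0.0818 + 0.0351 + 0.1024 + 0.0751 + 0.0176 + 0.1012 + 0.1751 = 0.6216
D = 1 − ½ × 0.6216 = 1 − 0.31080 = 0.68920

0.69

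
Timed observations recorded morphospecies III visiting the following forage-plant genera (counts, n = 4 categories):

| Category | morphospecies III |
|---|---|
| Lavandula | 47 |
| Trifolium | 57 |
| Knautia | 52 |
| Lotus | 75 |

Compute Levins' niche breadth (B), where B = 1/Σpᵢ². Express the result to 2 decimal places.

3.87

Proportions for morphospecies III (n=231): 47/231=0.2035, 57/231=0.2468, 52/231=0.2251, 75/231=0.3247
Σpᵢ² = 0.2035² + 0.2468² + 0.2251² + 0.3247² = 0.041412 + 0.060910 + 0.050670 + 0.105430 = 0.258422
B = 1 / 0.258422 = 3.8696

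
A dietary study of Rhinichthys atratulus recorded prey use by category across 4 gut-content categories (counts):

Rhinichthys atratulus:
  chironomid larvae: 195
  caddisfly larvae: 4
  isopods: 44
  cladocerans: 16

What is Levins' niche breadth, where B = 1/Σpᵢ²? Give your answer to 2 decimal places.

1.67

Proportions for Rhinichthys atratulus (n=259): 195/259=0.7529, 4/259=0.0154, 44/259=0.1699, 16/259=0.0618
Σpᵢ² = 0.7529² + 0.0154² + 0.1699² + 0.0618² = 0.566858 + 0.000237 + 0.028866 + 0.003819 = 0.599780
B = 1 / 0.599780 = 1.6673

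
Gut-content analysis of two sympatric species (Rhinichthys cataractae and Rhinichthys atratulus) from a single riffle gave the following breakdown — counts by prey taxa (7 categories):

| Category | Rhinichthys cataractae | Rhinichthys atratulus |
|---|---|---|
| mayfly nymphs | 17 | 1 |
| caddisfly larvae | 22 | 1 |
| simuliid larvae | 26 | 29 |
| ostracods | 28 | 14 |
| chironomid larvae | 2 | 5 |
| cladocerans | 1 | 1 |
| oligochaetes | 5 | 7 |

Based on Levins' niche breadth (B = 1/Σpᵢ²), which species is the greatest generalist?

Proportions for Rhinichthys cataractae (n=101): 17/101=0.1683, 22/101=0.2178, 26/101=0.2574, 28/101=0.2772, 2/101=0.0198, 1/101=0.0099, 5/101=0.0495
Proportions for Rhinichthys atratulus (n=58): 1/58=0.0172, 1/58=0.0172, 29/58=0.5000, 14/58=0.2414, 5/58=0.0862, 1/58=0.0172, 7/58=0.1207
Σp_cataᵢ² = 0.1683² + 0.2178² + 0.2574² + 0.2772² + 0.0198² + 0.0099² + 0.0495² = 0.028325 + 0.047437 + 0.066255 + 0.076840 + 0.000392 + 0.000098 + 0.002450 = 0.221797
B_cata = 1 / 0.221797 = 4.5086
Σp_atraᵢ² = 0.0172² + 0.0172² + 0.5000² + 0.2414² + 0.0862² + 0.0172² + 0.1207² = 0.000296 + 0.000296 + 0.250000 + 0.058274 + 0.007430 + 0.000296 + 0.014568 = 0.331160
B_atra = 1 / 0.331160 = 3.0197
Highest B → broadest niche (most generalist): Rhinichthys cataractae (B = 4.51).

Rhinichthys cataractae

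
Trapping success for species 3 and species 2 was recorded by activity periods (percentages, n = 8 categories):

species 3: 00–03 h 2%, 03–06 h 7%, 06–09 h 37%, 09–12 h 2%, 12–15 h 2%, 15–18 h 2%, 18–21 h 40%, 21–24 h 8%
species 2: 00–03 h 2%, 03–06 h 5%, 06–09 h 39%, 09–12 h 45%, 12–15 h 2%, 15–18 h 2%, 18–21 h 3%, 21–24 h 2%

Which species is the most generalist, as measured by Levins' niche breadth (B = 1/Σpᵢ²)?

species 3

Convert percentages to proportions (divide by 100).
Σp_3ᵢ² = 0.02² + 0.07² + 0.37² + 0.02² + 0.02² + 0.02² + 0.40² + 0.08² = 0.0004 + 0.0049 + 0.1369 + 0.0004 + 0.0004 + 0.0004 + 0.1600 + 0.0064 = 0.3098
B_3 = 1 / 0.3098 = 3.2279
Σp_2ᵢ² = 0.02² + 0.05² + 0.39² + 0.45² + 0.02² + 0.02² + 0.03² + 0.02² = 0.0004 + 0.0025 + 0.1521 + 0.2025 + 0.0004 + 0.0004 + 0.0009 + 0.0004 = 0.3596
B_2 = 1 / 0.3596 = 2.7809
Highest B → broadest niche (most generalist): species 3 (B = 3.23).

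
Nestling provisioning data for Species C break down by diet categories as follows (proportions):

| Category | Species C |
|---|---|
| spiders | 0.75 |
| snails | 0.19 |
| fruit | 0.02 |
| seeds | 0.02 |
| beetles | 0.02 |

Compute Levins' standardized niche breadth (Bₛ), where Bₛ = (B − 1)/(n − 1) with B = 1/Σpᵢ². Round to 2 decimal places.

0.17

Σpᵢ² = 0.75² + 0.19² + 0.02² + 0.02² + 0.02² = 0.5625 + 0.0361 + 0.0004 + 0.0004 + 0.0004 = 0.5998
B = 1 / 0.5998 = 1.6672
Bₛ = (B − 1)/(n − 1) = (1.6672 − 1)/(5 − 1) = 0.6672/4 = 0.1668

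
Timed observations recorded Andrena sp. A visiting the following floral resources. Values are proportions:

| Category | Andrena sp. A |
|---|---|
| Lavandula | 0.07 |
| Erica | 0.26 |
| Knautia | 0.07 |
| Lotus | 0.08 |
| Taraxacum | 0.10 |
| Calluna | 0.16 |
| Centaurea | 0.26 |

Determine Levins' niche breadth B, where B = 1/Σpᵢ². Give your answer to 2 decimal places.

Σpᵢ² = 0.07² + 0.26² + 0.07² + 0.08² + 0.10² + 0.16² + 0.26² = 0.0049 + 0.0676 + 0.0049 + 0.0064 + 0.0100 + 0.0256 + 0.0676 = 0.1870
B = 1 / 0.1870 = 5.3476

5.35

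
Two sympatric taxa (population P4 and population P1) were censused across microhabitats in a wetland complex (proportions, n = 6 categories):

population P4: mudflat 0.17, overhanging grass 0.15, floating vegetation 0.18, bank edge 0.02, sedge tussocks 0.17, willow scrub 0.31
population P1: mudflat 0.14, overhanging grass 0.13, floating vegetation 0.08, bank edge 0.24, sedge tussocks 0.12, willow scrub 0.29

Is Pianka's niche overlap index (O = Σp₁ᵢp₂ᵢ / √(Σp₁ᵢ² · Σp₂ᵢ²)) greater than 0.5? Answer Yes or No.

Yes

Σ p₁ᵢp₂ᵢ = 0.0238 + 0.0195 + 0.0144 + 0.0048 + 0.0204 + 0.0899 = 0.1728
Σp_1ᵢ² = 0.17² + 0.15² + 0.18² + 0.02² + 0.17² + 0.31² = 0.0289 + 0.0225 + 0.0324 + 0.0004 + 0.0289 + 0.0961 = 0.2092
Σp_2ᵢ² = 0.14² + 0.13² + 0.08² + 0.24² + 0.12² + 0.29² = 0.0196 + 0.0169 + 0.0064 + 0.0576 + 0.0144 + 0.0841 = 0.1990
O = 0.1728 / √(0.2092 × 0.1990) = 0.1728 / 0.20404 = 0.8469
O = 0.8469 > 0.5 → Yes.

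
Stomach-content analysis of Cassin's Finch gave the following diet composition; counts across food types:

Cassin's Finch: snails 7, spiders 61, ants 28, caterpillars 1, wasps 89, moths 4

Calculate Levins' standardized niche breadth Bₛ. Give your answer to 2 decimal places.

Proportions for Cassin's Finch (n=190): 7/190=0.0368, 61/190=0.3211, 28/190=0.1474, 1/190=0.0053, 89/190=0.4684, 4/190=0.0211
Σpᵢ² = 0.0368² + 0.3211² + 0.1474² + 0.0053² + 0.4684² + 0.0211² = 0.001354 + 0.103105 + 0.021727 + 0.000028 + 0.219399 + 0.000445 = 0.346058
B = 1 / 0.346058 = 2.8897
Bₛ = (B − 1)/(n − 1) = (2.8897 − 1)/(6 − 1) = 1.8897/5 = 0.3779

0.38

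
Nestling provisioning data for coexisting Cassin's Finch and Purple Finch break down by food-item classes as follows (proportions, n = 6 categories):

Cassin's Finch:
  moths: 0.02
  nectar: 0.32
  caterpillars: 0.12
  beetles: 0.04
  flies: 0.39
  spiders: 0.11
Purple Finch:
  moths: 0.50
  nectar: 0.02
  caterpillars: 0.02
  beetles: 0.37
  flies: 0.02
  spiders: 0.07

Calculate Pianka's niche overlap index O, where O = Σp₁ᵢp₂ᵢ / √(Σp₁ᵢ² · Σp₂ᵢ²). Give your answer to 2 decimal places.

Σ p₁ᵢp₂ᵢ = 0.0100 + 0.0064 + 0.0024 + 0.0148 + 0.0078 + 0.0077 = 0.0491
Σp_1ᵢ² = 0.02² + 0.32² + 0.12² + 0.04² + 0.39² + 0.11² = 0.0004 + 0.1024 + 0.0144 + 0.0016 + 0.1521 + 0.0121 = 0.2830
Σp_2ᵢ² = 0.50² + 0.02² + 0.02² + 0.37² + 0.02² + 0.07² = 0.2500 + 0.0004 + 0.0004 + 0.1369 + 0.0004 + 0.0049 = 0.3930
O = 0.0491 / √(0.2830 × 0.3930) = 0.0491 / 0.33350 = 0.1472

0.15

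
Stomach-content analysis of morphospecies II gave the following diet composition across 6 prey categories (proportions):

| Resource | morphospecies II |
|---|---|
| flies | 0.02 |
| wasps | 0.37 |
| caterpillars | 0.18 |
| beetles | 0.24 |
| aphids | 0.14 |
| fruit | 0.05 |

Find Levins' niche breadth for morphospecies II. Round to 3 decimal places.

Σpᵢ² = 0.02² + 0.37² + 0.18² + 0.24² + 0.14² + 0.05² = 0.0004 + 0.1369 + 0.0324 + 0.0576 + 0.0196 + 0.0025 = 0.2494
B = 1 / 0.2494 = 4.00962

4.010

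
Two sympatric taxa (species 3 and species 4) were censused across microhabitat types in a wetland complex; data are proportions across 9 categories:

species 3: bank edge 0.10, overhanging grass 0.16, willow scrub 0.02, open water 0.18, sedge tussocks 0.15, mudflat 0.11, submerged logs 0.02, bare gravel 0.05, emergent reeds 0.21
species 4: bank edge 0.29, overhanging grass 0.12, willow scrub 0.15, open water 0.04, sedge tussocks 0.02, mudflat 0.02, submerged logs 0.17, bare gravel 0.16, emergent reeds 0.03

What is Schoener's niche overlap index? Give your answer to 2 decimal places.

Σ|p₁ᵢ − p₂ᵢ| = 0.19 + 0.04 + 0.13 + 0.14 + 0.13 + 0.09 + 0.15 + 0.11 + 0.18 = 1.16
D = 1 − ½ × 1.16 = 1 − 0.580 = 0.4200

0.42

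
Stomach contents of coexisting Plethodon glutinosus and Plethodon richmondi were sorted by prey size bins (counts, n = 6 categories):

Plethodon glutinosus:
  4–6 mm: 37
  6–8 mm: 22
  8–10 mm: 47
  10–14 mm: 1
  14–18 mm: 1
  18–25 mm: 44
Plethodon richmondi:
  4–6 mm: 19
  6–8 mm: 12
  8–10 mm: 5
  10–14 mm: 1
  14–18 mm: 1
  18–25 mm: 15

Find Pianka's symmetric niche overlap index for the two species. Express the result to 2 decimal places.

Proportions for Plethodon glutinosus (n=152): 37/152=0.2434, 22/152=0.1447, 47/152=0.3092, 1/152=0.0066, 1/152=0.0066, 44/152=0.2895
Proportions for Plethodon richmondi (n=53): 19/53=0.3585, 12/53=0.2264, 5/53=0.0943, 1/53=0.0189, 1/53=0.0189, 15/53=0.2830
Σ p₁ᵢp₂ᵢ = 0.087259 + 0.032760 + 0.029158 + 0.000125 + 0.000125 + 0.081929 = 0.231356
Σp_1ᵢ² = 0.2434² + 0.1447² + 0.3092² + 0.0066² + 0.0066² + 0.2895² = 0.059244 + 0.020938 + 0.095605 + 0.000044 + 0.000044 + 0.083810 = 0.259685
Σp_2ᵢ² = 0.3585² + 0.2264² + 0.0943² + 0.0189² + 0.0189² + 0.2830² = 0.128522 + 0.051257 + 0.008892 + 0.000357 + 0.000357 + 0.080089 = 0.269474
O = 0.231356 / √(0.259685 × 0.269474) = 0.231356 / 0.2645342 = 0.8746

0.87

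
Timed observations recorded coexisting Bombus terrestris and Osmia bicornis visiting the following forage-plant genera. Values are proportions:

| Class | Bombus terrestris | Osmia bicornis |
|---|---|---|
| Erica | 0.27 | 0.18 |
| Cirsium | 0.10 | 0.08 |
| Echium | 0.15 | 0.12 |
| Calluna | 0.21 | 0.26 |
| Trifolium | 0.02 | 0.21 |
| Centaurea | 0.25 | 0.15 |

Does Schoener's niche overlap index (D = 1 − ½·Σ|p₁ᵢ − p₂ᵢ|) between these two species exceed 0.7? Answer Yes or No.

Σ|p₁ᵢ − p₂ᵢ| = 0.09 + 0.02 + 0.03 + 0.05 + 0.19 + 0.10 = 0.48
D = 1 − ½ × 0.48 = 1 − 0.240 = 0.7600
D = 0.7600 > 0.7 → Yes.

Yes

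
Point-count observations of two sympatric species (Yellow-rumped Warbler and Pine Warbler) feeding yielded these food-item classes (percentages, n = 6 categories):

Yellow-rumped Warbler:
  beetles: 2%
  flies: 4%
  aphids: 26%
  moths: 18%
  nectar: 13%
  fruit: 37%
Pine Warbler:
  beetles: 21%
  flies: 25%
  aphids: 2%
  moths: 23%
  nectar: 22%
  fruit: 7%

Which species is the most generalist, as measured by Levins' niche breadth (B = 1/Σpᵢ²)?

Pine Warbler

Convert percentages to proportions (divide by 100).
Σp_Yellᵢ² = 0.02² + 0.04² + 0.26² + 0.18² + 0.13² + 0.37² = 0.0004 + 0.0016 + 0.0676 + 0.0324 + 0.0169 + 0.1369 = 0.2558
B_Yell = 1 / 0.2558 = 3.9093
Σp_Pineᵢ² = 0.21² + 0.25² + 0.02² + 0.23² + 0.22² + 0.07² = 0.0441 + 0.0625 + 0.0004 + 0.0529 + 0.0484 + 0.0049 = 0.2132
B_Pine = 1 / 0.2132 = 4.6904
Highest B → broadest niche (most generalist): Pine Warbler (B = 4.69).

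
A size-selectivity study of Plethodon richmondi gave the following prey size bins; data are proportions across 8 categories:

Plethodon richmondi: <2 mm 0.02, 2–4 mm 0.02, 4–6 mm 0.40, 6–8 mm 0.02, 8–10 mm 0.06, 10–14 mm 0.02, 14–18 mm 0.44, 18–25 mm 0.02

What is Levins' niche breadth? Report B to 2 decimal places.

Σpᵢ² = 0.02² + 0.02² + 0.40² + 0.02² + 0.06² + 0.02² + 0.44² + 0.02² = 0.0004 + 0.0004 + 0.1600 + 0.0004 + 0.0036 + 0.0004 + 0.1936 + 0.0004 = 0.3592
B = 1 / 0.3592 = 2.7840

2.78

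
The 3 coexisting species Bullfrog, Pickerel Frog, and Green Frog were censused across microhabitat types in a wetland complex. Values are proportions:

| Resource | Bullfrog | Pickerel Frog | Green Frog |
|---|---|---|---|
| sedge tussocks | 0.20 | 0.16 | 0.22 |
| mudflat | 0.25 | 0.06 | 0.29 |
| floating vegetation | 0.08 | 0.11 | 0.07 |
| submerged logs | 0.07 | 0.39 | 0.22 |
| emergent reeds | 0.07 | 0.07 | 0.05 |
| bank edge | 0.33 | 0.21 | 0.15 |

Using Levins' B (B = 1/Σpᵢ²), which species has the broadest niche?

Green Frog

Σp_Bullᵢ² = 0.20² + 0.25² + 0.08² + 0.07² + 0.07² + 0.33² = 0.0400 + 0.0625 + 0.0064 + 0.0049 + 0.0049 + 0.1089 = 0.2276
B_Bull = 1 / 0.2276 = 4.3937
Σp_Pickᵢ² = 0.16² + 0.06² + 0.11² + 0.39² + 0.07² + 0.21² = 0.0256 + 0.0036 + 0.0121 + 0.1521 + 0.0049 + 0.0441 = 0.2424
B_Pick = 1 / 0.2424 = 4.1254
Σp_Greeᵢ² = 0.22² + 0.29² + 0.07² + 0.22² + 0.05² + 0.15² = 0.0484 + 0.0841 + 0.0049 + 0.0484 + 0.0025 + 0.0225 = 0.2108
B_Gree = 1 / 0.2108 = 4.7438
Highest B → broadest niche (most generalist): Green Frog (B = 4.74).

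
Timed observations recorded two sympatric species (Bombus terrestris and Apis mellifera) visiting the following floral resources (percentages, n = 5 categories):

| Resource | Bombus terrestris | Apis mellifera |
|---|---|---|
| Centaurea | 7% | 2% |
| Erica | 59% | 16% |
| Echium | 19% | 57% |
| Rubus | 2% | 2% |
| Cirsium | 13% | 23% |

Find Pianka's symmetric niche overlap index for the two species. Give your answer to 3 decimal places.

0.578

Convert percentages to proportions (divide by 100).
Σ p₁ᵢp₂ᵢ = 0.0014 + 0.0944 + 0.1083 + 0.0004 + 0.0299 = 0.2344
Σp_1ᵢ² = 0.07² + 0.59² + 0.19² + 0.02² + 0.13² = 0.0049 + 0.3481 + 0.0361 + 0.0004 + 0.0169 = 0.4064
Σp_2ᵢ² = 0.02² + 0.16² + 0.57² + 0.02² + 0.23² = 0.0004 + 0.0256 + 0.3249 + 0.0004 + 0.0529 = 0.4042
O = 0.2344 / √(0.4064 × 0.4042) = 0.2344 / 0.405299 = 0.57834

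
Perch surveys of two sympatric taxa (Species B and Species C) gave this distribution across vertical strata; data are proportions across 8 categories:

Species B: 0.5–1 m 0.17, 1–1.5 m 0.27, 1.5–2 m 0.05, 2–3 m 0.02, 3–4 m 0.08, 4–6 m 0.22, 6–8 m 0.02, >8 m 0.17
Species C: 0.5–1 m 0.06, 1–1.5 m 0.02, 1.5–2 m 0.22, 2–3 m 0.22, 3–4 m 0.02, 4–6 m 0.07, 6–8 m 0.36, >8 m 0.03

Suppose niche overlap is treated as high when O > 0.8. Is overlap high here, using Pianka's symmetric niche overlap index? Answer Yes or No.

No

Σ p₁ᵢp₂ᵢ = 0.0102 + 0.0054 + 0.0110 + 0.0044 + 0.0016 + 0.0154 + 0.0072 + 0.0051 = 0.0603
Σp_1ᵢ² = 0.17² + 0.27² + 0.05² + 0.02² + 0.08² + 0.22² + 0.02² + 0.17² = 0.0289 + 0.0729 + 0.0025 + 0.0004 + 0.0064 + 0.0484 + 0.0004 + 0.0289 = 0.1888
Σp_2ᵢ² = 0.06² + 0.02² + 0.22² + 0.22² + 0.02² + 0.07² + 0.36² + 0.03² = 0.0036 + 0.0004 + 0.0484 + 0.0484 + 0.0004 + 0.0049 + 0.1296 + 0.0009 = 0.2366
O = 0.0603 / √(0.1888 × 0.2366) = 0.0603 / 0.21135 = 0.2853
O = 0.2853 < 0.8 → No.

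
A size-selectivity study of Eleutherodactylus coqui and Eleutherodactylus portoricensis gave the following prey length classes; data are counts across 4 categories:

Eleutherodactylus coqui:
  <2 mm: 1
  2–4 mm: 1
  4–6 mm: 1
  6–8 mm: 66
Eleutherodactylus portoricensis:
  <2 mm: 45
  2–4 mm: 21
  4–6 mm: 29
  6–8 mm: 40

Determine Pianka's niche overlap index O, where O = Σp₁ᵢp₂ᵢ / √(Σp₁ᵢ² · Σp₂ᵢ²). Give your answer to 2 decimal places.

Proportions for Eleutherodactylus coqui (n=69): 1/69=0.0145, 1/69=0.0145, 1/69=0.0145, 66/69=0.9565
Proportions for Eleutherodactylus portoricensis (n=135): 45/135=0.3333, 21/135=0.1556, 29/135=0.2148, 40/135=0.2963
Σ p₁ᵢp₂ᵢ = 0.004833 + 0.002256 + 0.003115 + 0.283411 = 0.293615
Σp_1ᵢ² = 0.0145² + 0.0145² + 0.0145² + 0.9565² = 0.000210 + 0.000210 + 0.000210 + 0.914892 = 0.915522
Σp_2ᵢ² = 0.3333² + 0.1556² + 0.2148² + 0.2963² = 0.111089 + 0.024211 + 0.046139 + 0.087794 = 0.269233
O = 0.293615 / √(0.915522 × 0.269233) = 0.293615 / 0.4964763 = 0.5914

0.59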